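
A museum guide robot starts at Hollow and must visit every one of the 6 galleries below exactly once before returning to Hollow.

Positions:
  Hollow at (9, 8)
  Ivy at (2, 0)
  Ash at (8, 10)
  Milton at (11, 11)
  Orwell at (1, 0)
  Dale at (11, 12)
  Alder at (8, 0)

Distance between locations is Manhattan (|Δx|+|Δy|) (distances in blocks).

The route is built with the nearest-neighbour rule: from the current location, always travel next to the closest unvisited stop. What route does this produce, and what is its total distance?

46 blocks along Hollow → Ash → Milton → Dale → Alder → Ivy → Orwell → Hollow.

At Hollow the remaining stops are Ash 3, Milton 5, Dale 6, Alder 9, Ivy 15, Orwell 16; go to Ash.
At Ash the remaining stops are Milton 4, Dale 5, Alder 10, Ivy 16, Orwell 17; go to Milton.
At Milton the remaining stops are Dale 1, Alder 14, Ivy 20, Orwell 21; go to Dale.
At Dale the remaining stops are Alder 15, Ivy 21, Orwell 22; go to Alder.
At Alder the remaining stops are Ivy 6, Orwell 7; go to Ivy.
At Ivy the remaining stops are Orwell 1; go to Orwell.
Return Orwell→Hollow: 16.
Total = 3 + 4 + 1 + 15 + 6 + 1 + 16 = 46.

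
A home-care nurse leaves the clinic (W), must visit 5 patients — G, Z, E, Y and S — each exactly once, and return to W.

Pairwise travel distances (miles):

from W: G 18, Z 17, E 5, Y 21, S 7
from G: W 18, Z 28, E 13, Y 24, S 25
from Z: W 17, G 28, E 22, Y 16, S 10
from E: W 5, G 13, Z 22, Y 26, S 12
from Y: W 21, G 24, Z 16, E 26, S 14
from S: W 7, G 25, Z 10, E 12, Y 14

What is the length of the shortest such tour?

Minimum total distance: 75 miles.

W→G→Z→E→Y→S→W: 18+28+22+26+14+7 = 115
W→G→Z→E→S→Y→W: 18+28+22+12+14+21 = 115
W→G→Z→Y→E→S→W: 18+28+16+26+12+7 = 107
W→G→Z→Y→S→E→W: 18+28+16+14+12+5 = 93
W→G→Z→S→E→Y→W: 18+28+10+12+26+21 = 115
W→G→Z→S→Y→E→W: 18+28+10+14+26+5 = 101
W→G→E→Z→Y→S→W: 18+13+22+16+14+7 = 90
W→G→E→Z→S→Y→W: 18+13+22+10+14+21 = 98
W→G→E→Y→Z→S→W: 18+13+26+16+10+7 = 90
W→G→E→Y→S→Z→W: 18+13+26+14+10+17 = 98
W→G→E→S→Z→Y→W: 18+13+12+10+16+21 = 90
W→G→E→S→Y→Z→W: 18+13+12+14+16+17 = 90
W→G→Y→Z→E→S→W: 18+24+16+22+12+7 = 99
W→G→Y→Z→S→E→W: 18+24+16+10+12+5 = 85
… (46 more)
W→E→G→Y→Z→S→W: 5+13+24+16+10+7 = 75  ← best
The minimum is 75.
One optimal route: W → E → G → Y → Z → S → W (or its reverse).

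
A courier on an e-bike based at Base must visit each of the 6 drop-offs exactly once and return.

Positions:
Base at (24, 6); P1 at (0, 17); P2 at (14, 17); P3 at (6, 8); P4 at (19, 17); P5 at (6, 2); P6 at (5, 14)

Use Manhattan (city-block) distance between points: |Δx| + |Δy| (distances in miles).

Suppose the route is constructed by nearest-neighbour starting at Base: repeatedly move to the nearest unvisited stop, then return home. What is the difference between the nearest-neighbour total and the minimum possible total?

From Base: P4=16, P3=20, P2=21, P5=22, P6=27, P1=35 → choose P4 (16).
From P4: P2=5, P6=17, P1=19, P3=22, P5=28 → choose P2 (5).
From P2: P6=12, P1=14, P3=17, P5=23 → choose P6 (12).
From P6: P3=7, P1=8, P5=13 → choose P3 (7).
From P3: P5=6, P1=15 → choose P5 (6).
From P5: P1=21 → choose P1 (21).
NN route Base → P4 → P2 → P6 → P3 → P5 → P1 → Base costs 102.
Optimal: Base → P4 → P2 → P1 → P6 → P3 → P5 → Base costs 78 (by enumerating all 360 distinct tours).
Excess = 102 − 78 = 24.

The nearest-neighbour route is 24 miles longer than optimal.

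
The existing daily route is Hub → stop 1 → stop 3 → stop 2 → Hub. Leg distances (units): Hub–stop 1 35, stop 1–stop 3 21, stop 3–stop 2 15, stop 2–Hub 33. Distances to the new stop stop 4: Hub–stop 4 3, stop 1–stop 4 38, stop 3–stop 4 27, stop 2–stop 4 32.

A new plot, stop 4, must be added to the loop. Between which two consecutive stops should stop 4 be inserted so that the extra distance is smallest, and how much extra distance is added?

Insertion cost between consecutive stops i–j is d(i,stop 4) + d(stop 4,j) − d(i,j):
  between Hub and stop 1: 3 + 38 − 35 = 6
  between stop 1 and stop 3: 38 + 27 − 21 = 44
  between stop 3 and stop 2: 27 + 32 − 15 = 44
  between stop 2 and Hub: 32 + 3 − 33 = 2
Cheapest insertion is between stop 2 and Hub, adding 2.
New total = 104 + 2 = 106.

Adding 2 by placing stop 4 on the stop 2–Hub leg.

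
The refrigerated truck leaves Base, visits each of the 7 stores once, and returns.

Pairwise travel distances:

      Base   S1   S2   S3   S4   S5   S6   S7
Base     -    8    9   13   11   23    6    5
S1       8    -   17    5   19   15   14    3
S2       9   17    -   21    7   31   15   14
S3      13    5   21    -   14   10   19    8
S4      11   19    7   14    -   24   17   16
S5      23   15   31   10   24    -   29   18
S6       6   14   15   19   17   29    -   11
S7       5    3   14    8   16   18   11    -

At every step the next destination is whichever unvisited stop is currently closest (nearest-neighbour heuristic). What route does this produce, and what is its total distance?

Base → [S7:5 / S6:6 / S1:8 / S2:9 / S4:11 / S3:13 / S5:23] → S7 (5)
S7 → [S1:3 / S3:8 / S6:11 / S2:14 / S4:16 / S5:18] → S1 (3)
S1 → [S3:5 / S6:14 / S5:15 / S2:17 / S4:19] → S3 (5)
S3 → [S5:10 / S4:14 / S6:19 / S2:21] → S5 (10)
S5 → [S4:24 / S6:29 / S2:31] → S4 (24)
S4 → [S2:7 / S6:17] → S2 (7)
S2 → [S6:15] → S6 (15)
Return S6→Base: 6.
Total = 5 + 3 + 5 + 10 + 24 + 7 + 15 + 6 = 75.

Nearest-neighbour total = 75; route Base → S7 → S1 → S3 → S5 → S4 → S2 → S6 → Base.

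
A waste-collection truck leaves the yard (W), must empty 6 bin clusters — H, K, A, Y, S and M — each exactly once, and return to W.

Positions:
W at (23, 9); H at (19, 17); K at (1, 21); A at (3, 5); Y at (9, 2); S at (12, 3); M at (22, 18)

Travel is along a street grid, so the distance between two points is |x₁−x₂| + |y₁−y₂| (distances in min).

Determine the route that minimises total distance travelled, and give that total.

With 6 stops there are 6!/2 = 360 distinct round trips (a route and its reverse cost the same).
W → H → K → A → Y → S → M → W: 12+22+18+9+4+25+10 = 100
W → H → K → A → Y → M → S → W: 12+22+18+9+29+25+17 = 132
W → H → K → A → S → Y → M → W: 12+22+18+11+4+29+10 = 106
W → H → K → A → S → M → Y → W: 12+22+18+11+25+29+21 = 138
W → H → K → A → M → Y → S → W: 12+22+18+32+29+4+17 = 134
W → H → K → A → M → S → Y → W: 12+22+18+32+25+4+21 = 134
W → H → K → Y → A → S → M → W: 12+22+27+9+11+25+10 = 116
W → H → K → Y → A → M → S → W: 12+22+27+9+32+25+17 = 144
… (352 more)
W → S → Y → A → K → H → M → W: 17+4+9+18+22+4+10 = 84  ← best
The minimum is 84.
One optimal route: W → S → Y → A → K → H → M → W (or its reverse).

84 min — the shortest possible round trip.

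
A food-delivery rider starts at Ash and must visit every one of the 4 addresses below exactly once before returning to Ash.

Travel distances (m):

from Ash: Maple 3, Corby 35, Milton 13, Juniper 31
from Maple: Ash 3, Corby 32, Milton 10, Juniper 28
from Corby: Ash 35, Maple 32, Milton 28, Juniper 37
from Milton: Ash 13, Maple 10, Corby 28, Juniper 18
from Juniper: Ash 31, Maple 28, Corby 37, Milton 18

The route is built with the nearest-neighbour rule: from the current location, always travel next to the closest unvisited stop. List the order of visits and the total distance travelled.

Ash → [Maple:3 / Milton:13 / Juniper:31 / Corby:35] → Maple (3)
Maple → [Milton:10 / Juniper:28 / Corby:32] → Milton (10)
Milton → [Juniper:18 / Corby:28] → Juniper (18)
Juniper → [Corby:37] → Corby (37)
Return Corby→Ash: 35.
Total = 3 + 10 + 18 + 37 + 35 = 103.

Nearest-neighbour total = 103 m; route Ash → Maple → Milton → Juniper → Corby → Ash.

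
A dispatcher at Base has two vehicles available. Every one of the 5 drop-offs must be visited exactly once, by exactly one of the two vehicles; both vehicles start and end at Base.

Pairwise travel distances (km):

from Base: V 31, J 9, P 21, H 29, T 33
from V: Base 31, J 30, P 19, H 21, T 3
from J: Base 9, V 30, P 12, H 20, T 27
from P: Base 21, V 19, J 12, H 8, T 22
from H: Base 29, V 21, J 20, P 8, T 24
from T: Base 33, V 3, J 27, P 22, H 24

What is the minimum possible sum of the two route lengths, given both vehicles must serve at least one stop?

Minimum combined distance: 104 km.

Try each way of splitting the stops between the two vehicles (each non-empty) and, for each split, find the best tour for each vehicle:
  {V} + {J, P, H, T}: 62 + 86 = 148
  {J} + {V, P, H, T}: 18 + 86 = 104
  {V, J} + {P, H, T}: 70 + 86 = 156
  {P} + {V, J, H, T}: 42 + 86 = 128
  {V, P} + {J, H, T}: 71 + 86 = 157
  {J, P} + {V, H, T}: 42 + 86 = 128
  … (15 splits in total)
Best: vehicle 1 Base → J → Base = 18; vehicle 2 Base → P → H → V → T → Base = 86; combined 104.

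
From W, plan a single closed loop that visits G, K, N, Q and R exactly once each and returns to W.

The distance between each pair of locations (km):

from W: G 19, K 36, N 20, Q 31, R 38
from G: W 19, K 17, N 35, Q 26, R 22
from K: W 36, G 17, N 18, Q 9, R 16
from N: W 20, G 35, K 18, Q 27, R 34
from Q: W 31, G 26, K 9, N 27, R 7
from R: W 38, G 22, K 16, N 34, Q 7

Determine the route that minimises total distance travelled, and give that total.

W-G-K-N-Q-R-W: 19+17+18+27+7+38 = 126
W-G-K-N-R-Q-W: 19+17+18+34+7+31 = 126
W-G-K-Q-N-R-W: 19+17+9+27+34+38 = 144
W-G-K-Q-R-N-W: 19+17+9+7+34+20 = 106
W-G-K-R-N-Q-W: 19+17+16+34+27+31 = 144
W-G-K-R-Q-N-W: 19+17+16+7+27+20 = 106
W-G-N-K-Q-R-W: 19+35+18+9+7+38 = 126
W-G-N-K-R-Q-W: 19+35+18+16+7+31 = 126
W-G-N-Q-K-R-W: 19+35+27+9+16+38 = 144
W-G-N-Q-R-K-W: 19+35+27+7+16+36 = 140
W-G-N-R-K-Q-W: 19+35+34+16+9+31 = 144
W-G-N-R-Q-K-W: 19+35+34+7+9+36 = 140
W-G-Q-K-N-R-W: 19+26+9+18+34+38 = 144
W-G-Q-K-R-N-W: 19+26+9+16+34+20 = 124
… (46 more)
W-G-R-Q-K-N-W: 19+22+7+9+18+20 = 95  ← best
The minimum is 95.
One optimal route: W → G → R → Q → K → N → W (or its reverse).

Minimum total distance: 95 km.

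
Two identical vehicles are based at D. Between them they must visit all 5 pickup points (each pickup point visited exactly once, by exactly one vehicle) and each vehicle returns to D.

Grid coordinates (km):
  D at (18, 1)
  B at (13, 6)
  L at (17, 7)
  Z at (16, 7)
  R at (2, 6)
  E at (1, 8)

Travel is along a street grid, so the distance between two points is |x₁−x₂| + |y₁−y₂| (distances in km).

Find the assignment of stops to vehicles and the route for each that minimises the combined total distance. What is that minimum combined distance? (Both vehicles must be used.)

62 km — the smallest possible combined total.

Check every non-empty split of the stops between the two vehicles; for each half take its own optimal tour:
  {B} + {L, Z, R, E}: 20 + 48 = 68
  {L} + {B, Z, R, E}: 14 + 48 = 62
  {B, L} + {Z, R, E}: 22 + 48 = 70
  {Z} + {B, L, R, E}: 16 + 48 = 64
  {B, Z} + {L, R, E}: 22 + 48 = 70
  {L, Z} + {B, R, E}: 16 + 48 = 64
  … (15 splits in total)
Best: vehicle 1 D → L → D = 14; vehicle 2 D → B → R → E → Z → D = 48; combined 62.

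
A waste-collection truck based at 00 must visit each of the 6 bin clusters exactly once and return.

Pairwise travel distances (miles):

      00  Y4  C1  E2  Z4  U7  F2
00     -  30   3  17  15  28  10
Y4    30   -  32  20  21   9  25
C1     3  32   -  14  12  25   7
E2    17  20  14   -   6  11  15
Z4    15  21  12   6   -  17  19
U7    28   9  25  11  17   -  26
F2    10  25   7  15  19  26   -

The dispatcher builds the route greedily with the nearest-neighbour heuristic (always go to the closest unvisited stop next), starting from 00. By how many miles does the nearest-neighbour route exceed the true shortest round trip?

00: C1=3, F2=10, Z4=15, E2=17, U7=28, Y4=30 ⇒ C1
C1: F2=7, Z4=12, E2=14, U7=25, Y4=32 ⇒ F2
F2: E2=15, Z4=19, Y4=25, U7=26 ⇒ E2
E2: Z4=6, U7=11, Y4=20 ⇒ Z4
Z4: U7=17, Y4=21 ⇒ U7
U7: Y4=9 ⇒ Y4
NN route 00 → C1 → F2 → E2 → Z4 → U7 → Y4 → 00 costs 87.
Optimal: 00 → C1 → Z4 → E2 → U7 → Y4 → F2 → 00 costs 76 (by enumerating all 360 distinct tours).
Excess = 87 − 76 = 11.

11 miles longer than the optimal tour.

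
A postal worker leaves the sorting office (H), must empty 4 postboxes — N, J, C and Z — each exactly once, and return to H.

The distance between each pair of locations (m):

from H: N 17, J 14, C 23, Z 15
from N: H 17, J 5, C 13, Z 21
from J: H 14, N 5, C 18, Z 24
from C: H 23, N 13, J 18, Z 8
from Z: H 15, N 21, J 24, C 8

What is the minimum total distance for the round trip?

There are 12 distinct closed tours to check (reversals are equivalent).
H-N-J-C-Z-H: 17+5+18+8+15 = 63
H-N-J-Z-C-H: 17+5+24+8+23 = 77
H-N-C-J-Z-H: 17+13+18+24+15 = 87
H-N-C-Z-J-H: 17+13+8+24+14 = 76
H-N-Z-J-C-H: 17+21+24+18+23 = 103
H-N-Z-C-J-H: 17+21+8+18+14 = 78
H-J-N-C-Z-H: 14+5+13+8+15 = 55
H-J-N-Z-C-H: 14+5+21+8+23 = 71
H-J-C-N-Z-H: 14+18+13+21+15 = 81
H-J-Z-N-C-H: 14+24+21+13+23 = 95
H-C-N-J-Z-H: 23+13+5+24+15 = 80
H-C-J-N-Z-H: 23+18+5+21+15 = 82
The minimum is 55.
One optimal route: H → J → N → C → Z → H (or its reverse).

55 m — the shortest possible round trip.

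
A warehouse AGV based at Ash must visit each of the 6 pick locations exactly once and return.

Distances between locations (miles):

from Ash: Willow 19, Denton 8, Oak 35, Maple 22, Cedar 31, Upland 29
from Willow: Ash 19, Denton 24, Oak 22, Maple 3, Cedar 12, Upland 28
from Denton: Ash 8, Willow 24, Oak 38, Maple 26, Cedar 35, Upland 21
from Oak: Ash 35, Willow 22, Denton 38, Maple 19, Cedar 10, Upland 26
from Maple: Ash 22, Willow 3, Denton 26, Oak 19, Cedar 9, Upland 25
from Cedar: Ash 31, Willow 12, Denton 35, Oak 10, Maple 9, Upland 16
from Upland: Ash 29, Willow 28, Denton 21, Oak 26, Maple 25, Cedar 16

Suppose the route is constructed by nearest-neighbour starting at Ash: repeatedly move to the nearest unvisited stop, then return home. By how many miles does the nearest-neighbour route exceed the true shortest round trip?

Ash: Denton=8, Willow=19, Maple=22, Upland=29, Cedar=31, Oak=35 ⇒ Denton
Denton: Upland=21, Willow=24, Maple=26, Cedar=35, Oak=38 ⇒ Upland
Upland: Cedar=16, Maple=25, Oak=26, Willow=28 ⇒ Cedar
Cedar: Maple=9, Oak=10, Willow=12 ⇒ Maple
Maple: Willow=3, Oak=19 ⇒ Willow
Willow: Oak=22 ⇒ Oak
NN route Ash → Denton → Upland → Cedar → Maple → Willow → Oak → Ash costs 114.
Optimal: Ash → Willow → Maple → Oak → Cedar → Upland → Denton → Ash costs 96 (by enumerating all 360 distinct tours).
Excess = 114 − 96 = 18.

Excess over optimum: 18 miles.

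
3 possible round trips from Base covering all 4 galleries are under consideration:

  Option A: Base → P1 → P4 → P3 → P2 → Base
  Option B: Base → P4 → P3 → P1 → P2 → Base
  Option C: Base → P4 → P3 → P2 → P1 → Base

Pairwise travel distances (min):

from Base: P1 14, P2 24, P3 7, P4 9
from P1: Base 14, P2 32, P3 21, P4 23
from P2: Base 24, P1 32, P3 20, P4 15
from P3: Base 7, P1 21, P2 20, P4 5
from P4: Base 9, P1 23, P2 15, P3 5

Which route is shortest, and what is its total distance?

Option A: 14 + 23 + 5 + 20 + 24 = 86
Option B: 9 + 5 + 21 + 32 + 24 = 91
Option C: 9 + 5 + 20 + 32 + 14 = 80

Shortest is Option C, total 80 min.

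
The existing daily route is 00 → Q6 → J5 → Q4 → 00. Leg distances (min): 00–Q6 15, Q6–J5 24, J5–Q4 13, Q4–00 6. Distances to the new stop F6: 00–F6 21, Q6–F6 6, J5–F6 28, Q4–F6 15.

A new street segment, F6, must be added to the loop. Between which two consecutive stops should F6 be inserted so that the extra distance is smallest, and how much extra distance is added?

Insertion cost between consecutive stops i–j is d(i,F6) + d(F6,j) − d(i,j):
  between 00 and Q6: 21 + 6 − 15 = 12
  between Q6 and J5: 6 + 28 − 24 = 10
  between J5 and Q4: 28 + 15 − 13 = 30
  between Q4 and 00: 15 + 21 − 6 = 30
Cheapest insertion is between Q6 and J5, adding 10.
New total = 58 + 10 = 68.

+10 min — insert F6 between Q6 and J5.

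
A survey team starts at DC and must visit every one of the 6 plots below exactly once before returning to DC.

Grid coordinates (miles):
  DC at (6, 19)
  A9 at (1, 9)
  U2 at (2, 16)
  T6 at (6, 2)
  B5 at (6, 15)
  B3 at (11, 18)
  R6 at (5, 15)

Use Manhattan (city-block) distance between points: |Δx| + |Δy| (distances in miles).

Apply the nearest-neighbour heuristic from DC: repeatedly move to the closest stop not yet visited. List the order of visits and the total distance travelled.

At DC the remaining stops are B5 4, R6 5, B3 6, U2 7, A9 15, T6 17; go to B5.
At B5 the remaining stops are R6 1, U2 5, B3 8, A9 11, T6 13; go to R6.
At R6 the remaining stops are U2 4, B3 9, A9 10, T6 14; go to U2.
At U2 the remaining stops are A9 8, B3 11, T6 18; go to A9.
At A9 the remaining stops are T6 12, B3 19; go to T6.
At T6 the remaining stops are B3 21; go to B3.
Return B3→DC: 6.
Total = 4 + 1 + 4 + 8 + 12 + 21 + 6 = 56.

Total distance 56 miles via the nearest-neighbour route DC → B5 → R6 → U2 → A9 → T6 → B3 → DC.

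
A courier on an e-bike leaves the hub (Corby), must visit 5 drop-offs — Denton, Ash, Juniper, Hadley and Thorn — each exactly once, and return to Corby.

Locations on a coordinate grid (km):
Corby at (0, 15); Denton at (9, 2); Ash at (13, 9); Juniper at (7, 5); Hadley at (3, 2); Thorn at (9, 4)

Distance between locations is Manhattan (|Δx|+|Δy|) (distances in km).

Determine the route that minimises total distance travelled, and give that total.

With 5 stops there are 5!/2 = 60 distinct round trips (a route and its reverse cost the same).
Corby-Denton-Ash-Juniper-Hadley-Thorn-Corby: 22+11+10+7+8+20 = 78
Corby-Denton-Ash-Juniper-Thorn-Hadley-Corby: 22+11+10+3+8+16 = 70
Corby-Denton-Ash-Hadley-Juniper-Thorn-Corby: 22+11+17+7+3+20 = 80
Corby-Denton-Ash-Hadley-Thorn-Juniper-Corby: 22+11+17+8+3+17 = 78
Corby-Denton-Ash-Thorn-Juniper-Hadley-Corby: 22+11+9+3+7+16 = 68
Corby-Denton-Ash-Thorn-Hadley-Juniper-Corby: 22+11+9+8+7+17 = 74
Corby-Denton-Juniper-Ash-Hadley-Thorn-Corby: 22+5+10+17+8+20 = 82
Corby-Denton-Juniper-Ash-Thorn-Hadley-Corby: 22+5+10+9+8+16 = 70
Corby-Denton-Juniper-Hadley-Ash-Thorn-Corby: 22+5+7+17+9+20 = 80
Corby-Denton-Juniper-Hadley-Thorn-Ash-Corby: 22+5+7+8+9+19 = 70
Corby-Denton-Juniper-Thorn-Ash-Hadley-Corby: 22+5+3+9+17+16 = 72
Corby-Denton-Juniper-Thorn-Hadley-Ash-Corby: 22+5+3+8+17+19 = 74
Corby-Denton-Hadley-Ash-Juniper-Thorn-Corby: 22+6+17+10+3+20 = 78
Corby-Denton-Hadley-Ash-Thorn-Juniper-Corby: 22+6+17+9+3+17 = 74
… (46 more)
Corby-Ash-Juniper-Thorn-Denton-Hadley-Corby: 19+10+3+2+6+16 = 56  ← best
The minimum is 56.
One optimal route: Corby → Ash → Juniper → Thorn → Denton → Hadley → Corby (or its reverse).

Shortest round trip = 56 km.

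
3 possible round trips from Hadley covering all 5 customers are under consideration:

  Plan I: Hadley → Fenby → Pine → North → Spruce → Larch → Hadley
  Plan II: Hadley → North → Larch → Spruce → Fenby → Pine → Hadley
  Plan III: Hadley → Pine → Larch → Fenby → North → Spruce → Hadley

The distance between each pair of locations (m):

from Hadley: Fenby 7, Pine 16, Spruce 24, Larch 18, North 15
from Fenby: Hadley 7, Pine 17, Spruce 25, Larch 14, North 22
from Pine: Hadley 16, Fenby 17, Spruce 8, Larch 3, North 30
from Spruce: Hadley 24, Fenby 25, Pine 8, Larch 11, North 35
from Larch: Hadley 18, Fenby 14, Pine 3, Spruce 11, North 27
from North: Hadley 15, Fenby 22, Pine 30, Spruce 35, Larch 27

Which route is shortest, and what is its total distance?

Plan I: 7 + 17 + 30 + 35 + 11 + 18 = 118
Plan II: 15 + 27 + 11 + 25 + 17 + 16 = 111
Plan III: 16 + 3 + 14 + 22 + 35 + 24 = 114

111 m — Plan II is the shortest.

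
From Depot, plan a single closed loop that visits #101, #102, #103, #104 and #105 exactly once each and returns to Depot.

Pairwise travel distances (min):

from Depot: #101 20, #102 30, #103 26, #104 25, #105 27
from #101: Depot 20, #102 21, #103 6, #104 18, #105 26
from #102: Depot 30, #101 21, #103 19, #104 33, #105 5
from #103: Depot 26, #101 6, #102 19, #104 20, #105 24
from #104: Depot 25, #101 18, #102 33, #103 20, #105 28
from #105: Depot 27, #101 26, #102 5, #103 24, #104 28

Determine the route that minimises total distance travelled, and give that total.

Shortest round trip = 100 min.

Depot - #101 - #102 - #103 - #104 - #105 - Depot: 20+21+19+20+28+27 = 135
Depot - #101 - #102 - #103 - #105 - #104 - Depot: 20+21+19+24+28+25 = 137
Depot - #101 - #102 - #104 - #103 - #105 - Depot: 20+21+33+20+24+27 = 145
Depot - #101 - #102 - #104 - #105 - #103 - Depot: 20+21+33+28+24+26 = 152
Depot - #101 - #102 - #105 - #103 - #104 - Depot: 20+21+5+24+20+25 = 115
Depot - #101 - #102 - #105 - #104 - #103 - Depot: 20+21+5+28+20+26 = 120
Depot - #101 - #103 - #102 - #104 - #105 - Depot: 20+6+19+33+28+27 = 133
Depot - #101 - #103 - #102 - #105 - #104 - Depot: 20+6+19+5+28+25 = 103
Depot - #101 - #103 - #104 - #102 - #105 - Depot: 20+6+20+33+5+27 = 111
Depot - #101 - #103 - #104 - #105 - #102 - Depot: 20+6+20+28+5+30 = 109
Depot - #101 - #103 - #105 - #102 - #104 - Depot: 20+6+24+5+33+25 = 113
Depot - #101 - #103 - #105 - #104 - #102 - Depot: 20+6+24+28+33+30 = 141
Depot - #101 - #104 - #102 - #103 - #105 - Depot: 20+18+33+19+24+27 = 141
Depot - #101 - #104 - #102 - #105 - #103 - Depot: 20+18+33+5+24+26 = 126
… (46 more)
Depot - #104 - #101 - #103 - #102 - #105 - Depot: 25+18+6+19+5+27 = 100  ← best
The minimum is 100.
One optimal route: Depot → #104 → #101 → #103 → #102 → #105 → Depot (or its reverse).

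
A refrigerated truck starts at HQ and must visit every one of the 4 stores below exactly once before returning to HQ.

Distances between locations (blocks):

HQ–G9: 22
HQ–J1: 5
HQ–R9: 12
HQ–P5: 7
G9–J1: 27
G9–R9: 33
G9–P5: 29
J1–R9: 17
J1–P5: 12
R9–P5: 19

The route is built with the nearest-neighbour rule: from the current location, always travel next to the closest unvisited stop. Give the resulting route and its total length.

HQ → [J1:5 / P5:7 / R9:12 / G9:22] → J1 (5)
J1 → [P5:12 / R9:17 / G9:27] → P5 (12)
P5 → [R9:19 / G9:29] → R9 (19)
R9 → [G9:33] → G9 (33)
Return G9→HQ: 22.
Total = 5 + 12 + 19 + 33 + 22 = 91.

91 blocks along HQ → J1 → P5 → R9 → G9 → HQ.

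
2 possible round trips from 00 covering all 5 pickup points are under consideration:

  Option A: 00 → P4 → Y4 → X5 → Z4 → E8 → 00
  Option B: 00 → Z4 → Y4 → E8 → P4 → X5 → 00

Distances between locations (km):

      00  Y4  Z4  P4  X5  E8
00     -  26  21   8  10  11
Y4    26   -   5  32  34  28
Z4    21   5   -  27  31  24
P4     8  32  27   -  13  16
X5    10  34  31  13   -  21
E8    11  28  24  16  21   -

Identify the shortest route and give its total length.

93 km — Option B is the shortest.

Option A: 8 + 32 + 34 + 31 + 24 + 11 = 140
Option B: 21 + 5 + 28 + 16 + 13 + 10 = 93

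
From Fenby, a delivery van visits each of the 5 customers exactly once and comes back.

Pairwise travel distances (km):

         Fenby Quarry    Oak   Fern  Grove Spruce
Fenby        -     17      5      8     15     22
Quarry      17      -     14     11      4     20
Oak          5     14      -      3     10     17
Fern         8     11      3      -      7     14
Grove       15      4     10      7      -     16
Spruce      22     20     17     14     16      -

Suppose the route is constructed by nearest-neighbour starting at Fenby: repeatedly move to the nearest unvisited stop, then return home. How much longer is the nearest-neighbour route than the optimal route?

2 km longer than the optimal tour.

Fenby: Oak=5, Fern=8, Grove=15, Quarry=17, Spruce=22 ⇒ Oak
Oak: Fern=3, Grove=10, Quarry=14, Spruce=17 ⇒ Fern
Fern: Grove=7, Quarry=11, Spruce=14 ⇒ Grove
Grove: Quarry=4, Spruce=16 ⇒ Quarry
Quarry: Spruce=20 ⇒ Spruce
NN route Fenby → Oak → Fern → Grove → Quarry → Spruce → Fenby costs 61.
Optimal: Fenby → Quarry → Grove → Spruce → Fern → Oak → Fenby costs 59 (by enumerating all 60 distinct tours).
Excess = 61 − 59 = 2.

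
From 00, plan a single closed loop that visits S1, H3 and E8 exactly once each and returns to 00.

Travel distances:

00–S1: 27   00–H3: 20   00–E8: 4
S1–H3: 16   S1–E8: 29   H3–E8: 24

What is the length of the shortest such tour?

Shortest round trip = 69.

00 - S1 - H3 - E8 - 00: 27+16+24+4 = 71
00 - S1 - E8 - H3 - 00: 27+29+24+20 = 100
00 - H3 - S1 - E8 - 00: 20+16+29+4 = 69
The minimum is 69.
One optimal route: 00 → H3 → S1 → E8 → 00 (or its reverse).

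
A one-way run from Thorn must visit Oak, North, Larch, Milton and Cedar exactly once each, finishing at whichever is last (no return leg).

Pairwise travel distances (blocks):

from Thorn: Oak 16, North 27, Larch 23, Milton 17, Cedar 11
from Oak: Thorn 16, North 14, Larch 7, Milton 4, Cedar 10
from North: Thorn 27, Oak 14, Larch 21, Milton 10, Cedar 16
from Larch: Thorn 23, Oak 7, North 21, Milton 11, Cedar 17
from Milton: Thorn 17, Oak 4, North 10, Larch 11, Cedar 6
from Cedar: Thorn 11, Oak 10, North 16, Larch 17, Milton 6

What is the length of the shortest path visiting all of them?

Minimum one-way distance = 48 blocks.

There are 5! = 120 possible orderings.
Thorn - Oak - North - Larch - Milton - Cedar: 16+14+21+11+6 = 68
Thorn - Oak - North - Larch - Cedar - Milton: 16+14+21+17+6 = 74
Thorn - Oak - North - Milton - Larch - Cedar: 16+14+10+11+17 = 68
Thorn - Oak - North - Milton - Cedar - Larch: 16+14+10+6+17 = 63
Thorn - Oak - North - Cedar - Larch - Milton: 16+14+16+17+11 = 74
Thorn - Oak - North - Cedar - Milton - Larch: 16+14+16+6+11 = 63
Thorn - Oak - Larch - North - Milton - Cedar: 16+7+21+10+6 = 60
Thorn - Oak - Larch - North - Cedar - Milton: 16+7+21+16+6 = 66
Thorn - Oak - Larch - Milton - North - Cedar: 16+7+11+10+16 = 60
Thorn - Oak - Larch - Milton - Cedar - North: 16+7+11+6+16 = 56
Thorn - Oak - Larch - Cedar - North - Milton: 16+7+17+16+10 = 66
Thorn - Oak - Larch - Cedar - Milton - North: 16+7+17+6+10 = 56
Thorn - Oak - Milton - North - Larch - Cedar: 16+4+10+21+17 = 68
Thorn - Oak - Milton - North - Cedar - Larch: 16+4+10+16+17 = 63
… (106 more)
Thorn - Cedar - North - Milton - Oak - Larch: 11+16+10+4+7 = 48  ← best
The minimum is 48.
One shortest path: Thorn → Cedar → North → Milton → Oak → Larch.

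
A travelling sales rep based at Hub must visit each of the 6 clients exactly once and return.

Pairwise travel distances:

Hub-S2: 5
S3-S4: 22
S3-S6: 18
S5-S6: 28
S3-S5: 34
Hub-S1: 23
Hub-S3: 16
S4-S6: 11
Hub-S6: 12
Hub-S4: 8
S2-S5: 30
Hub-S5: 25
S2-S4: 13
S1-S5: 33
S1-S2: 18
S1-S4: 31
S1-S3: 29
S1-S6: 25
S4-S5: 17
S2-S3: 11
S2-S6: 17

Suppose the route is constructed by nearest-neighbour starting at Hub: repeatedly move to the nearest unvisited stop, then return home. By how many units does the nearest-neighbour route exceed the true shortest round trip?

Hub: S2=5, S4=8, S6=12, S3=16, S1=23, S5=25 ⇒ S2
S2: S3=11, S4=13, S6=17, S1=18, S5=30 ⇒ S3
S3: S6=18, S4=22, S1=29, S5=34 ⇒ S6
S6: S4=11, S1=25, S5=28 ⇒ S4
S4: S5=17, S1=31 ⇒ S5
S5: S1=33 ⇒ S1
NN route Hub → S2 → S3 → S6 → S4 → S5 → S1 → Hub costs 118.
Optimal: Hub → S2 → S3 → S6 → S1 → S5 → S4 → Hub costs 117 (by enumerating all 360 distinct tours).
Excess = 118 − 117 = 1.

Excess over optimum: 1.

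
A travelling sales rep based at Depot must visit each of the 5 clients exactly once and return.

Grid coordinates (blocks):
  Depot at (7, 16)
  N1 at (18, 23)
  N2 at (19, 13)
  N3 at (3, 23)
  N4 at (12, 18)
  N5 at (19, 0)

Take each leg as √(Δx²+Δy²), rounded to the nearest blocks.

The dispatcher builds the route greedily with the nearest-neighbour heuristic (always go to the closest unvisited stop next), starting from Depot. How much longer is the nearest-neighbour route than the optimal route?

Depot: N4=5, N3=8, N2=12, N1=13, N5=20 ⇒ N4
N4: N1=8, N2=9, N3=10, N5=19 ⇒ N1
N1: N2=10, N3=15, N5=23 ⇒ N2
N2: N5=13, N3=19 ⇒ N5
N5: N3=28 ⇒ N3
NN route Depot → N4 → N1 → N2 → N5 → N3 → Depot costs 72.
Optimal: Depot → N3 → N4 → N1 → N2 → N5 → Depot costs 69 (by enumerating all 60 distinct tours).
Excess = 72 − 69 = 3.

The nearest-neighbour route is 3 blocks longer than optimal.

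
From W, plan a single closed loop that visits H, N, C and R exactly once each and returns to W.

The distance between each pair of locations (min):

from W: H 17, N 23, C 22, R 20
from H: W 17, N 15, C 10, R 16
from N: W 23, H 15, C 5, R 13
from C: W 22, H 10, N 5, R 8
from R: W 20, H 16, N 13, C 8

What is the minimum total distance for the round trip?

Shortest round trip = 65 min.

With 4 stops there are 4!/2 = 12 distinct round trips (a route and its reverse cost the same).
W → H → N → C → R → W: 17+15+5+8+20 = 65
W → H → N → R → C → W: 17+15+13+8+22 = 75
W → H → C → N → R → W: 17+10+5+13+20 = 65
W → H → C → R → N → W: 17+10+8+13+23 = 71
W → H → R → N → C → W: 17+16+13+5+22 = 73
W → H → R → C → N → W: 17+16+8+5+23 = 69
W → N → H → C → R → W: 23+15+10+8+20 = 76
W → N → H → R → C → W: 23+15+16+8+22 = 84
W → N → C → H → R → W: 23+5+10+16+20 = 74
W → N → R → H → C → W: 23+13+16+10+22 = 84
W → C → H → N → R → W: 22+10+15+13+20 = 80
W → C → N → H → R → W: 22+5+15+16+20 = 78
The minimum is 65.
One optimal route: W → H → N → C → R → W (or its reverse).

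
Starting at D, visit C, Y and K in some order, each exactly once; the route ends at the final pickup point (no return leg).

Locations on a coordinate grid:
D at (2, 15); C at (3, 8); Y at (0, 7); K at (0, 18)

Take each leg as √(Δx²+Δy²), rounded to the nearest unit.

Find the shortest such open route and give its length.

There are 3! = 6 possible orderings.
D - C - Y - K: 7+3+11 = 21
D - C - K - Y: 7+10+11 = 28
D - Y - C - K: 8+3+10 = 21
D - Y - K - C: 8+11+10 = 29
D - K - C - Y: 4+10+3 = 17
D - K - Y - C: 4+11+3 = 18
The minimum is 17.
One shortest path: D → K → C → Y.

Minimum one-way distance = 17.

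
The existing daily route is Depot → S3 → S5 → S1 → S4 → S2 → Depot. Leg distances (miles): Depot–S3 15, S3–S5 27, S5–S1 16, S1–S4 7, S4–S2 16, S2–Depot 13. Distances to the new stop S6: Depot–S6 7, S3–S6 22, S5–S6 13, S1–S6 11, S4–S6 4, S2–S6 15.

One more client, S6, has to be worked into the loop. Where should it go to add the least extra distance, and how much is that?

Insertion cost between consecutive stops i–j is d(i,S6) + d(S6,j) − d(i,j):
  between Depot and S3: 7 + 22 − 15 = 14
  between S3 and S5: 22 + 13 − 27 = 8
  between S5 and S1: 13 + 11 − 16 = 8
  between S1 and S4: 11 + 4 − 7 = 8
  between S4 and S2: 4 + 15 − 16 = 3
  between S2 and Depot: 15 + 7 − 13 = 9
Cheapest insertion is between S4 and S2, adding 3.
New total = 94 + 3 = 97.

Minimum extra distance: 3 miles, inserting S6 between S4 and S2.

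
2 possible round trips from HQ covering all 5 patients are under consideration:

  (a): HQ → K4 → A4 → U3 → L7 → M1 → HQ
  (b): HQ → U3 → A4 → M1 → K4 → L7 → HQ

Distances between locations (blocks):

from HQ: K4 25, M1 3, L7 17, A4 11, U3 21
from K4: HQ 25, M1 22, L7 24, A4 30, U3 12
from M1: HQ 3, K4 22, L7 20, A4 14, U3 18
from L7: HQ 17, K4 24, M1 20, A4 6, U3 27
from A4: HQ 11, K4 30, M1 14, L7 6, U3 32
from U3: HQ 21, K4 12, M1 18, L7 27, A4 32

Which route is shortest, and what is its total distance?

130 blocks — (b) is the shortest.

(a): 25 + 30 + 32 + 27 + 20 + 3 = 137
(b): 21 + 32 + 14 + 22 + 24 + 17 = 130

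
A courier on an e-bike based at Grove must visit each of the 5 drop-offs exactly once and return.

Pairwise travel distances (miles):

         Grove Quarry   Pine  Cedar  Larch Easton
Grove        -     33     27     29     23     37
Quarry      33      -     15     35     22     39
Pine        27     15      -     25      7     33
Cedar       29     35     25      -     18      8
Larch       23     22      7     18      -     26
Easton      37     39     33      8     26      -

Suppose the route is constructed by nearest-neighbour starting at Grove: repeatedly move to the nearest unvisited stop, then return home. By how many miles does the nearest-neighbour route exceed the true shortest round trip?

Excess over optimum: 7 miles.

From Grove: Larch=23, Pine=27, Cedar=29, Quarry=33, Easton=37 → choose Larch (23).
From Larch: Pine=7, Cedar=18, Quarry=22, Easton=26 → choose Pine (7).
From Pine: Quarry=15, Cedar=25, Easton=33 → choose Quarry (15).
From Quarry: Cedar=35, Easton=39 → choose Cedar (35).
From Cedar: Easton=8 → choose Easton (8).
NN route Grove → Larch → Pine → Quarry → Cedar → Easton → Grove costs 125.
Optimal: Grove → Quarry → Pine → Larch → Cedar → Easton → Grove costs 118 (by enumerating all 60 distinct tours).
Excess = 125 − 118 = 7.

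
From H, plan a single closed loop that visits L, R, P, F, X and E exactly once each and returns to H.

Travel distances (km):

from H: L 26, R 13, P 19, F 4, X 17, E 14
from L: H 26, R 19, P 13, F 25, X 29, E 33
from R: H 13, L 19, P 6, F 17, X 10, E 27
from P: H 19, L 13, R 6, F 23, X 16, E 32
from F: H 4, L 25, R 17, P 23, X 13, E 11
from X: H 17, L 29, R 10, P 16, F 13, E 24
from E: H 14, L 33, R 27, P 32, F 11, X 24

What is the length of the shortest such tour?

93 km — the shortest possible round trip.

There are 360 distinct closed tours to check (reversals are equivalent).
H → L → R → P → F → X → E → H: 26+19+6+23+13+24+14 = 125
H → L → R → P → F → E → X → H: 26+19+6+23+11+24+17 = 126
H → L → R → P → X → F → E → H: 26+19+6+16+13+11+14 = 105
H → L → R → P → X → E → F → H: 26+19+6+16+24+11+4 = 106
H → L → R → P → E → F → X → H: 26+19+6+32+11+13+17 = 124
H → L → R → P → E → X → F → H: 26+19+6+32+24+13+4 = 124
H → L → R → F → P → X → E → H: 26+19+17+23+16+24+14 = 139
H → L → R → F → P → E → X → H: 26+19+17+23+32+24+17 = 158
… (352 more)
H → L → P → R → X → F → E → H: 26+13+6+10+13+11+14 = 93  ← best
The minimum is 93.
One optimal route: H → L → P → R → X → F → E → H (or its reverse).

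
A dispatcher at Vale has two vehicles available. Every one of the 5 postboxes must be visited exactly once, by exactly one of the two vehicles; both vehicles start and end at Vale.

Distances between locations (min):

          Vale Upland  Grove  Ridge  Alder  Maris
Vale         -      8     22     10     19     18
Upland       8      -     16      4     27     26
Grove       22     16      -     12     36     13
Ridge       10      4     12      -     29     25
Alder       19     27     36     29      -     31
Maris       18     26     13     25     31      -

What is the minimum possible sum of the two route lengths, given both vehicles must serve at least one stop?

93 min — the smallest possible combined total.

Check every non-empty split of the stops between the two vehicles; for each half take its own optimal tour:
  {Upland} + {Grove, Ridge, Alder, Maris}: 16 + 85 = 101
  {Grove} + {Upland, Ridge, Alder, Maris}: 44 + 87 = 131
  {Upland, Grove} + {Ridge, Alder, Maris}: 46 + 85 = 131
  {Ridge} + {Upland, Grove, Alder, Maris}: 20 + 87 = 107
  {Upland, Ridge} + {Grove, Alder, Maris}: 22 + 85 = 107
  {Grove, Ridge} + {Upland, Alder, Maris}: 44 + 84 = 128
  … (15 splits in total)
  {Alder} + {Upland, Grove, Ridge, Maris}: 38 + 55 = 93  ← best
Best: vehicle 1 Vale → Alder → Vale = 38; vehicle 2 Vale → Upland → Ridge → Grove → Maris → Vale = 55; combined 93.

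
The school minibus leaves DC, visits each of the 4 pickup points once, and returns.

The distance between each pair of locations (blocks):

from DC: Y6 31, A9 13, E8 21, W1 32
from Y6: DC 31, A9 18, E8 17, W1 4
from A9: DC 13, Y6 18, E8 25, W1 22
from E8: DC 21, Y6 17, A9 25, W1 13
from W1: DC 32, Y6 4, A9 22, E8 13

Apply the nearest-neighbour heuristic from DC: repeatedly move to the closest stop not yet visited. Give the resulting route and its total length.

From DC: distances to unvisited — A9=13, E8=21, Y6=31, W1=32. Nearest is A9 (13).
From A9: distances to unvisited — Y6=18, W1=22, E8=25. Nearest is Y6 (18).
From Y6: distances to unvisited — W1=4, E8=17. Nearest is W1 (4).
From W1: distances to unvisited — E8=13. Nearest is E8 (13).
Return E8→DC: 21.
Total = 13 + 18 + 4 + 13 + 21 = 69.

Nearest-neighbour total = 69 blocks; route DC → A9 → Y6 → W1 → E8 → DC.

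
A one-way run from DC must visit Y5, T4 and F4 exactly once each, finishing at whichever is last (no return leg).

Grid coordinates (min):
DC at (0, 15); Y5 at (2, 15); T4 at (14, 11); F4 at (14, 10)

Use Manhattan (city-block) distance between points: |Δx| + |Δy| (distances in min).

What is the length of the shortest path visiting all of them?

19 min — the minimum one-way total.

There are 3! = 6 possible orderings.
DC→Y5→T4→F4: 2+16+1 = 19
DC→Y5→F4→T4: 2+17+1 = 20
DC→T4→Y5→F4: 18+16+17 = 51
DC→T4→F4→Y5: 18+1+17 = 36
DC→F4→Y5→T4: 19+17+16 = 52
DC→F4→T4→Y5: 19+1+16 = 36
The minimum is 19.
One shortest path: DC → Y5 → T4 → F4.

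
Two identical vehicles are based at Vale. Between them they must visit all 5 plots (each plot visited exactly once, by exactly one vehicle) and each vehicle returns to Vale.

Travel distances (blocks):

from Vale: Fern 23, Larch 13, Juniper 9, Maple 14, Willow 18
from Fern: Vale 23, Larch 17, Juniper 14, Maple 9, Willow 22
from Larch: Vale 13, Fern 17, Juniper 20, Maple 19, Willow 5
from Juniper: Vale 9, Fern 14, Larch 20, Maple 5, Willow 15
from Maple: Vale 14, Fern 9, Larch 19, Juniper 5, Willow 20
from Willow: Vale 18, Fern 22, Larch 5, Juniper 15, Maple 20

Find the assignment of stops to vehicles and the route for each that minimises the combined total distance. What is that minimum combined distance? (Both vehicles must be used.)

There are 2^4 − 1 = 15 ways to divide the 5 stops into two non-empty groups. For each, the best each vehicle can do is its own shortest tour through its group:
  {Fern} + {Larch, Juniper, Maple, Willow}: 46 + 52 = 98
  {Larch} + {Fern, Juniper, Maple, Willow}: 26 + 63 = 89
  {Fern, Larch} + {Juniper, Maple, Willow}: 53 + 52 = 105
  {Juniper} + {Fern, Larch, Maple, Willow}: 18 + 63 = 81
  {Fern, Juniper} + {Larch, Maple, Willow}: 46 + 52 = 98
  {Larch, Juniper} + {Fern, Maple, Willow}: 42 + 63 = 105
  … (15 splits in total)
Best: vehicle 1 Vale → Juniper → Vale = 18; vehicle 2 Vale → Larch → Willow → Fern → Maple → Vale = 63; combined 81.

Minimum combined distance: 81 blocks.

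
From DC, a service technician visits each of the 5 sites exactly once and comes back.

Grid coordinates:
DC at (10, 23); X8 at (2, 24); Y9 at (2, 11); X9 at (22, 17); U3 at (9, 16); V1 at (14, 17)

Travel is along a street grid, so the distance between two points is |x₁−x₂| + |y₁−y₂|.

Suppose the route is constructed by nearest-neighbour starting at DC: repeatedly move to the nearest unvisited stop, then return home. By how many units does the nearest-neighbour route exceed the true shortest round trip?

4 longer than the optimal tour.

DC: U3=8, X8=9, V1=10, X9=18, Y9=20 ⇒ U3
U3: V1=6, Y9=12, X9=14, X8=15 ⇒ V1
V1: X9=8, Y9=18, X8=19 ⇒ X9
X9: Y9=26, X8=27 ⇒ Y9
Y9: X8=13 ⇒ X8
NN route DC → U3 → V1 → X9 → Y9 → X8 → DC costs 70.
Optimal: DC → X8 → Y9 → U3 → X9 → V1 → DC costs 66 (by enumerating all 60 distinct tours).
Excess = 70 − 66 = 4.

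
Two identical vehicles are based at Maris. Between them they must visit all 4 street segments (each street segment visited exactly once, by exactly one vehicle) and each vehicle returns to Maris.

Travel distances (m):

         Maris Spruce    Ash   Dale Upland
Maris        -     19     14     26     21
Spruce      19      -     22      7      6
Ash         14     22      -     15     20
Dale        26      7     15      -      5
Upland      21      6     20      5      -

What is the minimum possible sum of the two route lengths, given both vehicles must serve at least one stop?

80 m — the smallest possible combined total.

There are 2^3 − 1 = 7 ways to divide the 4 stops into two non-empty groups. For each, the best each vehicle can do is its own shortest tour through its group:
  {Spruce} + {Ash, Dale, Upland}: 38 + 55 = 93
  {Ash} + {Spruce, Dale, Upland}: 28 + 52 = 80
  {Spruce, Ash} + {Dale, Upland}: 55 + 52 = 107
  {Dale} + {Spruce, Ash, Upland}: 52 + 59 = 111
  {Spruce, Dale} + {Ash, Upland}: 52 + 55 = 107
  {Ash, Dale} + {Spruce, Upland}: 55 + 46 = 101
  … (7 splits in total)
Best: vehicle 1 Maris → Ash → Maris = 28; vehicle 2 Maris → Spruce → Dale → Upland → Maris = 52; combined 80.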